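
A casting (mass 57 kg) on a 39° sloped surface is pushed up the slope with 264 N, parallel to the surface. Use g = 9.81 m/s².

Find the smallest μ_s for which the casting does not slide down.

μ_s,min ≈ 0.202

N = m g cos θ = 434.6 N.
Friction must make up the shortfall along the incline: f = m g sin θ − P = 351.9 − 264 = 87.9 N.
At the threshold f = μ_s N, so μ_s,min = 87.9/434.6 = 0.202.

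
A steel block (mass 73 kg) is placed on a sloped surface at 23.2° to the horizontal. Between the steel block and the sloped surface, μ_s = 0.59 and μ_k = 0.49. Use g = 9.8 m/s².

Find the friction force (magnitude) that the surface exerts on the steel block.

f ≈ 282 N (up the incline)

Normal force: N = m g cos θ = 73 × 9.8 × cos 23.2° = 657.5 N.
For equilibrium along the incline, friction must balance the weight component: f = m g sin θ = 281.8 N up the slope.
Static friction can supply at most μ_s N = 388 N.
Since |281.8| ≤ 388 N, the steel block remains in static equilibrium and friction takes exactly the required value.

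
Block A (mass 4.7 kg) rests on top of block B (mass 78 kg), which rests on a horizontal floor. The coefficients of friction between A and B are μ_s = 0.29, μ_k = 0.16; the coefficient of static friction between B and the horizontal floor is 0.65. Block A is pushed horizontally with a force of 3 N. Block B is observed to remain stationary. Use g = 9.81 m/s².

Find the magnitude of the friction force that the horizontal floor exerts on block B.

Between the blocks, N₁ = m_A g = 46.11 N.
Maximum static friction on A from B: μ_s N₁ = 0.29×46.11 = 13.37 N.
Since P = 3 N ≤ 13.37 N, A does not slip on B; friction on A equals P = 3 N.
B experiences an equal 3 N forward from A (third law). B is in equilibrium, so the floor supplies f₂ = 3 N of static friction (limit μ_s(m_A+m_B)g = 527.3 N, not exceeded).

f ≈ 3 N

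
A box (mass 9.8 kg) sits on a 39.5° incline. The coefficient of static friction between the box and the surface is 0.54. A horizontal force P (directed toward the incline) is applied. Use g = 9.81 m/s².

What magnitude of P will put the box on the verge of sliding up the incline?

At impending motion up the slope, friction acts down-slope at its limit: f = μ_s N.
Perpendicular to the incline: N = m g cos θ + P sin θ.
Along the incline: P cos θ = m g sin θ + μ_s N = m g sin θ + μ_s (m g cos θ + P sin θ).
Solving, P (cos θ − μ_s sin θ) = m g (sin θ + μ_s cos θ), so P = 9.8×9.81×(sin 39.5° + 0.54 cos 39.5°)/(cos 39.5° − 0.54 sin 39.5°) = 96.1×1.053/0.4281 = 236 N.

P ≈ 236 N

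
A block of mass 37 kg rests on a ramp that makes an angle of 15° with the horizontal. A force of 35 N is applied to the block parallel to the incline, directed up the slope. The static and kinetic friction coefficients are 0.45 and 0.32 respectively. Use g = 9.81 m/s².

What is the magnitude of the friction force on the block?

f ≈ 58.9 N (up the incline)

The normal reaction is N = m g cos θ = 350.6 N.
The friction needed for equilibrium is m g sin θ − P = 93.94 − 35 = 58.94 N, measured positive up-slope.
The static-friction ceiling is μ_s N = 0.45 × 350.6 = 157.8 N.
Since |58.94| ≤ 157.8 N, static friction is sufficient; f equals the required value, not μ_s N.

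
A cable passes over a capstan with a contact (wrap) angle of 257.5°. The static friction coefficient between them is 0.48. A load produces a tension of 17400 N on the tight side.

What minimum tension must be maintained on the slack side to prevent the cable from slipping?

T_min ≈ 2010 N

Capstan equation at impending slip: T_tight/T_slack = e^{μβ}.
β = 257.5° = 4.494 rad; e^{μβ} = e^{0.48×4.494} = 8.647.
T_slack = T_tight / e^{μβ} = 17400 / 8.647 = 2010 N.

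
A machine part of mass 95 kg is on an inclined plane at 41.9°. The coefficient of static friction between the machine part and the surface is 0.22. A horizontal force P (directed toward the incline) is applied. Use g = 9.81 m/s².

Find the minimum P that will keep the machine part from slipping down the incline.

The machine part tends to slide down (tan θ > μ_s), so at the point of impending slip friction acts up-slope at its limit: f = μ_s N.
Perpendicular to the incline: N = m g cos θ + P sin θ.
Along the incline: P cos θ + μ_s N = m g sin θ, i.e. P cos θ + μ_s (m g cos θ + P sin θ) = m g sin θ.
Solving, P (cos θ + μ_s sin θ) = m g (sin θ − μ_s cos θ), so P = 932×0.5041/0.8912 = 527 N.

P_min ≈ 527 N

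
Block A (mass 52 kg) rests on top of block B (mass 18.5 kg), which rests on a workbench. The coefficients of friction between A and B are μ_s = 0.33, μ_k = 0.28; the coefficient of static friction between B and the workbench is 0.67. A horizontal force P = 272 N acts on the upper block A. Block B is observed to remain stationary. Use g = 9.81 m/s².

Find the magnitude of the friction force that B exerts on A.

f ≈ 143 N

Normal force at the A–B interface: N₁ = m_A g = 510.1 N.
So the A–B interface can sustain at most μ_s N₁ = 168.3 N of static friction.
P = 272 N exceeds that limit, so A slips over B and the interface friction becomes kinetic: f₁ = μ_k N₁ = 0.28×510.1 = 143 N.
By Newton's third law B feels 143 N forward from A. With B stationary, the floor's static friction on B balances it: f₂ = 143 N (well within μ_s(m_A+m_B)g = 463.4 N).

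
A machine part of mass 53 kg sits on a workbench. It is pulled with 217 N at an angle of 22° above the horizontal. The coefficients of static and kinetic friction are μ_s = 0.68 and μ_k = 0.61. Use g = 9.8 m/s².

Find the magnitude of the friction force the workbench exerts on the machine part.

Vertical equilibrium gives N = m g − P sin α = 438.1 N.
The horizontal driving force is P cos α = 201.2 N, so equilibrium needs friction f = 201.2 N.
The static-friction limit is μ_s N = 297.9 N.
201.2 ≤ 297.9 N → static; friction equals the required 201 N.

f ≈ 201 N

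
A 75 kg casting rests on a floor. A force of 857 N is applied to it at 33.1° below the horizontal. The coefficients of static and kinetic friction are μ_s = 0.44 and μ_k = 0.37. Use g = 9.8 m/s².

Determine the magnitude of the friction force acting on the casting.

f ≈ 445 N

Vertical equilibrium gives N = m g + P sin α = 1203 N.
For equilibrium, f = P cos α = 857×cos 33.1° = 717.9 N.
μ_s N = 0.44 × 1203 = 529.3 N.
The required friction exceeds μ_s N, so the casting moves and f = μ_k N = 445 N.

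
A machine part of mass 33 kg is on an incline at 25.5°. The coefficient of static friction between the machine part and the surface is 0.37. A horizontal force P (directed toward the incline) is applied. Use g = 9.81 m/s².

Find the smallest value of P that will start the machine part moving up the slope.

At impending motion up the slope, friction acts down-slope at its limit: f = μ_s N.
Perpendicular to the incline: N = m g cos θ + P sin θ.
Along the incline: P cos θ = m g sin θ + μ_s N = m g sin θ + μ_s (m g cos θ + P sin θ).
Solving, P (cos θ − μ_s sin θ) = m g (sin θ + μ_s cos θ), so P = 33×9.81×(sin 25.5° + 0.37 cos 25.5°)/(cos 25.5° − 0.37 sin 25.5°) = 324×0.7645/0.7433 = 333 N.

P ≈ 333 N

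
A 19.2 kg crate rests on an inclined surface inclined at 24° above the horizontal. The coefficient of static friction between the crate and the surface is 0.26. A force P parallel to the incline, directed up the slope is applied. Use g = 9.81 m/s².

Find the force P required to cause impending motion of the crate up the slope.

P ≈ 121 N

At impending motion up the slope, friction acts down-slope at its limit: f = μ_s N.
P is parallel to the surface, so N = m g cos θ = 172 N.
Along the incline: P = m g sin θ + μ_s N = 76.6 + 0.26×172 = 121 N.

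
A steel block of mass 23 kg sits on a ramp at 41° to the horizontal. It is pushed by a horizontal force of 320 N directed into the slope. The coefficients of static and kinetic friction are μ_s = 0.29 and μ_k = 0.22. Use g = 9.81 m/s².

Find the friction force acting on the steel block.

f ≈ 93.5 N (down the incline)

Resolve perpendicular to the incline: N = m g cos θ + P sin θ = 23×9.81×cos 41° + 320×sin 41° = 380.2 N.
Parallel to the incline: P cos θ − m g sin θ = 241.5 − 148 = 93.48 N; the friction needed to balance this is 93.48 N acting down the slope.
The limit of static friction is μ_s N = 110.3 N.
Since 93.48 N is within the 110.3 N limit, the steel block stays put and friction is exactly 93.5 N.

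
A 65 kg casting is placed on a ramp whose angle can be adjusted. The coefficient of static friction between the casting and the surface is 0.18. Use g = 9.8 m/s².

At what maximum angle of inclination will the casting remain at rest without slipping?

At the slip threshold, m g sin θ = μ_s · m g cos θ, so tan θ = μ_s.
θ_max = arctan(0.18) = 10.2°.

θ_max ≈ 10.2°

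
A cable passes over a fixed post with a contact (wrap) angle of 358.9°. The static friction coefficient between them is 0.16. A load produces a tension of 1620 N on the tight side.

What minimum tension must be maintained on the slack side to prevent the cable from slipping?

Capstan equation at impending slip: T_tight/T_slack = e^{μβ}.
β = 358.9° = 6.264 rad; e^{μβ} = e^{0.16×6.264} = 2.724.
T_slack = T_tight / e^{μβ} = 1620 / 2.724 = 595 N.

T_min ≈ 595 N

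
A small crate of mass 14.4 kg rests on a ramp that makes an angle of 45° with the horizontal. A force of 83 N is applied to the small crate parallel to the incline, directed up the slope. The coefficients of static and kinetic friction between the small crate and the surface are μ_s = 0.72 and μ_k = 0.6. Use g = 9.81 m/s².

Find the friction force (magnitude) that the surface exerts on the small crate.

f ≈ 16.9 N (up the incline)

Normal force: N = m g cos θ = 14.4 × 9.81 × cos 45° = 99.89 N.
The friction needed for equilibrium is m g sin θ − P = 99.89 − 83 = 16.89 N, measured positive up-slope.
The static-friction ceiling is μ_s N = 0.72 × 99.89 = 71.92 N.
Since |16.89| ≤ 71.92 N, no slip — friction simply equals what equilibrium demands.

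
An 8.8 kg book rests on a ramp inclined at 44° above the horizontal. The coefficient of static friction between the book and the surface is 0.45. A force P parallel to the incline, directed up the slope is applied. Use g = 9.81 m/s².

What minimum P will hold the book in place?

The book tends to slide down (tan θ > μ_s), so at the point of impending slip friction acts up-slope at its limit: f = μ_s N.
P is parallel to the surface, so N = m g cos θ = 62.1 N.
Along the incline: P + μ_s N = m g sin θ, so P = 60 − 0.45×62.1 = 32 N.

P_min ≈ 32 N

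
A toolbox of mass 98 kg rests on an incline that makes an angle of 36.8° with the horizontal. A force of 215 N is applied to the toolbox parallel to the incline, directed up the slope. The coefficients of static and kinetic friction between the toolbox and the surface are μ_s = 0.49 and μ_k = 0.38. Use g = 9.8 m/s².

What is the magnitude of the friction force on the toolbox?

Perpendicular to the surface, N = m g cos θ = 98·9.8·cos 36.8° = 769 N.
For equilibrium along the incline the friction force must supply f = m g sin θ − P = 575.3 − 215 = 360.3 N (positive meaning up-slope).
The static-friction ceiling is μ_s N = 0.49 × 769 = 376.8 N.
Since |360.3| ≤ 376.8 N, static friction is sufficient; f equals the required value, not μ_s N.

f ≈ 360 N (up the incline)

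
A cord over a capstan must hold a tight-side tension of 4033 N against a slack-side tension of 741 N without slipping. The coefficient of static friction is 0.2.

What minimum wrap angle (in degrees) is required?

T₂/T₁ = e^{μβ} → β = ln(T₂/T₁)/μ.
β = ln(4033/741)/0.2 = 1.694/0.2 = 8.471 rad.
In degrees: β = 8.471 × 180/π = 485°.

β_min ≈ 485°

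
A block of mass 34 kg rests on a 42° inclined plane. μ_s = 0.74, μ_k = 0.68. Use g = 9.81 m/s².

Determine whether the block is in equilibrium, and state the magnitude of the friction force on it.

f ≈ 169 N

N = m g cos θ = 248 N.
Down-slope weight component: m g sin θ = 223 N.
μ_s N = 183 N.
223 > 183 N, so it slides; kinetic friction f = μ_k N = 0.68×248 = 169 N.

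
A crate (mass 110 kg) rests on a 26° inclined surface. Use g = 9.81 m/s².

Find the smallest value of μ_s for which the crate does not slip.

At the slip threshold m g sin θ = μ_s m g cos θ, so μ_s,min = tan θ.
μ_s,min = tan 26° = 0.488.

μ_s,min ≈ 0.488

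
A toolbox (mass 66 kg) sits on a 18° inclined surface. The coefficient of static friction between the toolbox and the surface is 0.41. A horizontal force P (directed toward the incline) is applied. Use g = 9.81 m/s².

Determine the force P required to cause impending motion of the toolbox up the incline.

P ≈ 549 N

At impending motion up the slope, friction acts down-slope at its limit: f = μ_s N.
Perpendicular to the incline: N = m g cos θ + P sin θ.
Along the incline: P cos θ = m g sin θ + μ_s N = m g sin θ + μ_s (m g cos θ + P sin θ).
Solving, P (cos θ − μ_s sin θ) = m g (sin θ + μ_s cos θ), so P = 66×9.81×(sin 18° + 0.41 cos 18°)/(cos 18° − 0.41 sin 18°) = 647×0.699/0.8244 = 549 N.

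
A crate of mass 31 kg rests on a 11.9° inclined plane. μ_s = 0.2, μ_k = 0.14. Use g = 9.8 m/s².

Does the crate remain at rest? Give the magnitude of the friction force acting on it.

N = m g cos θ = 297 N.
Down-slope weight component: m g sin θ = 62.6 N.
μ_s N = 59.5 N.
62.6 > 59.5 N, so it slides; kinetic friction f = μ_k N = 0.14×297 = 41.6 N.

f ≈ 41.6 N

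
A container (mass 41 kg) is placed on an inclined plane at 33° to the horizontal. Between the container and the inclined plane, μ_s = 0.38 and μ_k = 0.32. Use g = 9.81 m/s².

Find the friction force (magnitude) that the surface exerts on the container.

f ≈ 108 N (up the incline)

Normal force: N = m g cos θ = 41 × 9.81 × cos 33° = 337.3 N.
For equilibrium along the incline, friction must balance the weight component: f = m g sin θ = 219.1 N up the slope.
Static friction can supply at most μ_s N = 128.2 N.
Since |219.1| > 128.2 N, static friction cannot hold it; the container slides down the incline and kinetic friction applies: f = μ_k N = 0.32 × 337.3 = 108 N.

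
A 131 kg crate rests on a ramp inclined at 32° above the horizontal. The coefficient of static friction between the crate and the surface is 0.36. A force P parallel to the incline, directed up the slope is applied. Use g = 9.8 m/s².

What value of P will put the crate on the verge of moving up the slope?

At impending motion up the slope, friction acts down-slope at its limit: f = μ_s N.
P is parallel to the surface, so N = m g cos θ = 1090 N.
Along the incline: P = m g sin θ + μ_s N = 680 + 0.36×1090 = 1070 N.

P ≈ 1070 N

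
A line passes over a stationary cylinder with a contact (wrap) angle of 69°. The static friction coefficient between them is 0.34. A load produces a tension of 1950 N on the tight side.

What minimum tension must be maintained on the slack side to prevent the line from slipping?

T_min ≈ 1290 N

Capstan equation at impending slip: T_tight/T_slack = e^{μβ}.
β = 69° = 1.204 rad; e^{μβ} = e^{0.34×1.204} = 1.506.
T_slack = T_tight / e^{μβ} = 1950 / 1.506 = 1290 N.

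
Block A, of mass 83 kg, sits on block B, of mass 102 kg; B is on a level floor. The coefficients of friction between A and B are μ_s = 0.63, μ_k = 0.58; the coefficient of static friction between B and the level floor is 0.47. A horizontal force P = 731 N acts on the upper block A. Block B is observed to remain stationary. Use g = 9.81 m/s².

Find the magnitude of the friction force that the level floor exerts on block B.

Between the blocks, N₁ = m_A g = 814.2 N.
So the A–B interface can sustain at most μ_s N₁ = 513 N of static friction.
P = 731 N exceeds that limit, so A slips over B and the interface friction becomes kinetic: f₁ = μ_k N₁ = 0.58×814.2 = 472 N.
By Newton's third law B feels 472 N forward from A. With B stationary, the floor's static friction on B balances it: f₂ = 472 N (well within μ_s(m_A+m_B)g = 853 N).

f ≈ 472 N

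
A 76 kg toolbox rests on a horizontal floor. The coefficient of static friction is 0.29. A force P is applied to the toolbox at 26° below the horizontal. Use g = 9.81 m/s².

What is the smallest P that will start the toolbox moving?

P ≈ 280 N

N = m g + P sin α (the push presses the toolbox into the horizontal floor).
At impending slip, P cos α = μ_s N = μ_s (m g + P sin α).
Solving: P (cos α − μ_s sin α) = μ_s m g → P = 0.29×746/(cos 26° − 0.29 sin 26°) = 216/0.7717 = 280 N.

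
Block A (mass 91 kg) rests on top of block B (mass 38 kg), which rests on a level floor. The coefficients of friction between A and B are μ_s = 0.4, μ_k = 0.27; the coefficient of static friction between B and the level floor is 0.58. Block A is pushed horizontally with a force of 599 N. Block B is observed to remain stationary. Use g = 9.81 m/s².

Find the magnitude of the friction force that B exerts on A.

f ≈ 241 N

The normal force B exerts on A is simply A's weight, N₁ = 892.7 N.
Maximum static friction on A from B: μ_s N₁ = 0.4×892.7 = 357.1 N.
Since P = 599 N > 357.1 N, A slides on B; the A–B friction is kinetic: f₁ = μ_k N₁ = 0.27×892.7 = 241 N.
B experiences an equal 241 N forward from A (third law). B is in equilibrium, so the floor supplies f₂ = 241 N of static friction (limit μ_s(m_A+m_B)g = 734 N, not exceeded).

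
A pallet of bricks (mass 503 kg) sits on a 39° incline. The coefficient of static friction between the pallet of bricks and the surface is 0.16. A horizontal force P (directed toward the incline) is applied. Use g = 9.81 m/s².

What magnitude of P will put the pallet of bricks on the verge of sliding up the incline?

At impending motion up the slope, friction acts down-slope at its limit: f = μ_s N.
Perpendicular to the incline: N = m g cos θ + P sin θ.
Along the incline: P cos θ = m g sin θ + μ_s N = m g sin θ + μ_s (m g cos θ + P sin θ).
Solving, P (cos θ − μ_s sin θ) = m g (sin θ + μ_s cos θ), so P = 503×9.81×(sin 39° + 0.16 cos 39°)/(cos 39° − 0.16 sin 39°) = 4930×0.7537/0.6765 = 5500 N.

P ≈ 5500 N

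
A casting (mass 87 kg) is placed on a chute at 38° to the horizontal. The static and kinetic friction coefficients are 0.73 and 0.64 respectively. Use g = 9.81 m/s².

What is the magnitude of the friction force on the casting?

f ≈ 430 N (up the incline)

Normal force: N = m g cos θ = 87 × 9.81 × cos 38° = 672.5 N.
Along the slope the weight component is m g sin θ = 525.4 N; friction must supply exactly this, acting up-slope.
Maximum static friction available: μ_s N = 0.73 × 672.5 = 491 N.
Since |525.4| > 491 N, static friction cannot hold it; the casting slides down the incline and kinetic friction applies: f = μ_k N = 0.64 × 672.5 = 430 N.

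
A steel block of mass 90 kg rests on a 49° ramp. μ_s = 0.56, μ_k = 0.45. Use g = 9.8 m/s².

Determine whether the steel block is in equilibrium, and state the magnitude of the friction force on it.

N = m g cos θ = 579 N.
Down-slope weight component: m g sin θ = 666 N.
μ_s N = 324 N.
666 > 324 N, so it slides; kinetic friction f = μ_k N = 0.45×579 = 260 N.

f ≈ 260 N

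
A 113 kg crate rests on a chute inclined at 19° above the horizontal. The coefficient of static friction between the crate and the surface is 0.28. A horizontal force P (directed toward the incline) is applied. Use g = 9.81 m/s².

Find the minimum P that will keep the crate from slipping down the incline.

P_min ≈ 65 N

The crate tends to slide down (tan θ > μ_s), so at the point of impending slip friction acts up-slope at its limit: f = μ_s N.
Perpendicular to the incline: N = m g cos θ + P sin θ.
Along the incline: P cos θ + μ_s N = m g sin θ, i.e. P cos θ + μ_s (m g cos θ + P sin θ) = m g sin θ.
Solving, P (cos θ + μ_s sin θ) = m g (sin θ − μ_s cos θ), so P = 1110×0.06082/1.037 = 65 N.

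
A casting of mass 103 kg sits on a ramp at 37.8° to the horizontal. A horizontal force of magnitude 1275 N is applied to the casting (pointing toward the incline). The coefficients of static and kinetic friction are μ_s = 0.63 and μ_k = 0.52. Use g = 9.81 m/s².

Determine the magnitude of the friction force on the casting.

f ≈ 388 N (down the incline)

Resolve perpendicular to the incline: N = m g cos θ + P sin θ = 103×9.81×cos 37.8° + 1275×sin 37.8° = 1580 N.
Along the incline, the net driving force (taking up-slope positive) is P cos θ − m g sin θ = 1007 − 619.3 = 388.1 N, so equilibrium requires friction f = -388.1 N (down-slope).
The limit of static friction is μ_s N = 995.3 N.
|f_req| = 388.1 ≤ 995.3 N → the casting is in equilibrium; friction equals the required value.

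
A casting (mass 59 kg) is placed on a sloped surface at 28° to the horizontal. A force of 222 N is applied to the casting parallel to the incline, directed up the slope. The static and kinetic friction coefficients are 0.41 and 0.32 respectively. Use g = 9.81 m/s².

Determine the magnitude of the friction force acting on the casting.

f ≈ 49.7 N (up the incline)

Normal force: N = m g cos θ = 59 × 9.81 × cos 28° = 511 N.
For equilibrium along the incline the friction force must supply f = m g sin θ − P = 271.7 − 222 = 49.73 N (positive meaning up-slope).
Static friction can supply at most μ_s N = 209.5 N.
Since |49.73| ≤ 209.5 N, no slip — friction simply equals what equilibrium demands.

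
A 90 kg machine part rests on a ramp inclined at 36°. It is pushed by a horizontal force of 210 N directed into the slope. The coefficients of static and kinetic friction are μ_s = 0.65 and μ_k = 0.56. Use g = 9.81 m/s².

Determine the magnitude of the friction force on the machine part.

Resolve perpendicular to the incline: N = m g cos θ + P sin θ = 90×9.81×cos 36° + 210×sin 36° = 837.7 N.
Along the incline, the net driving force (taking up-slope positive) is P cos θ − m g sin θ = 169.9 − 519 = -349.1 N, so equilibrium requires friction f = 349.1 N (up-slope).
The limit of static friction is μ_s N = 544.5 N.
Since 349.1 N is within the 544.5 N limit, the machine part stays put and friction is exactly 349 N.

f ≈ 349 N (up the incline)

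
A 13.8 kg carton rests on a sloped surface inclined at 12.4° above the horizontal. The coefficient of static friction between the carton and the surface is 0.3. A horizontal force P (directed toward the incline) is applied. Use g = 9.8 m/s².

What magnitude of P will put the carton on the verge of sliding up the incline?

P ≈ 75.3 N

At impending motion up the slope, friction acts down-slope at its limit: f = μ_s N.
Perpendicular to the incline: N = m g cos θ + P sin θ.
Along the incline: P cos θ = m g sin θ + μ_s N = m g sin θ + μ_s (m g cos θ + P sin θ).
Solving, P (cos θ − μ_s sin θ) = m g (sin θ + μ_s cos θ), so P = 13.8×9.8×(sin 12.4° + 0.3 cos 12.4°)/(cos 12.4° − 0.3 sin 12.4°) = 135×0.5077/0.9123 = 75.3 N.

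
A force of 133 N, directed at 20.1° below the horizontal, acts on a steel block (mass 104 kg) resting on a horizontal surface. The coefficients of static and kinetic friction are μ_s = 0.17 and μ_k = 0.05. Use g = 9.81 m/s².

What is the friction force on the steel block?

Vertical equilibrium gives N = m g + P sin α = 1066 N.
For equilibrium, f = P cos α = 133×cos 20.1° = 124.9 N.
μ_s N = 0.17 × 1066 = 181.2 N.
124.9 ≤ 181.2 N → static; friction equals the required 125 N.

f ≈ 125 N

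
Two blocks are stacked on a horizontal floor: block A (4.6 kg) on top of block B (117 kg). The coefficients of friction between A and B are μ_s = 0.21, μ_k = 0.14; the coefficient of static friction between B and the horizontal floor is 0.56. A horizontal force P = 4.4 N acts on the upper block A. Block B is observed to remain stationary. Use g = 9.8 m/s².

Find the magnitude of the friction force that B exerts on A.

Normal force at the A–B interface: N₁ = m_A g = 45.08 N.
Maximum static friction on A from B: μ_s N₁ = 0.21×45.08 = 9.467 N.
P = 4.4 N is within that limit, so A and B move together (both at rest); the A–B friction is simply f₁ = P = 4.4 N.
B experiences an equal 4.4 N forward from A (third law). B is in equilibrium, so the floor supplies f₂ = 4.4 N of static friction (limit μ_s(m_A+m_B)g = 667.3 N, not exceeded).

f ≈ 4.4 N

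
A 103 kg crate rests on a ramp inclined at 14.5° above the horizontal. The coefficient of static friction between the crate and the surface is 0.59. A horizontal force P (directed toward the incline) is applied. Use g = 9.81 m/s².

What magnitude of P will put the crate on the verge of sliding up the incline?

P ≈ 1010 N

At impending motion up the slope, friction acts down-slope at its limit: f = μ_s N.
Perpendicular to the incline: N = m g cos θ + P sin θ.
Along the incline: P cos θ = m g sin θ + μ_s N = m g sin θ + μ_s (m g cos θ + P sin θ).
Solving, P (cos θ − μ_s sin θ) = m g (sin θ + μ_s cos θ), so P = 103×9.81×(sin 14.5° + 0.59 cos 14.5°)/(cos 14.5° − 0.59 sin 14.5°) = 1010×0.8216/0.8204 = 1010 N.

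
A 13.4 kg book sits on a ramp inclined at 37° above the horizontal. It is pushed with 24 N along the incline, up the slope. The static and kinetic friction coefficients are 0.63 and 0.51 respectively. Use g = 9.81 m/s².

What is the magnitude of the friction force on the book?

f ≈ 55.1 N (up the incline)

Perpendicular to the surface, N = m g cos θ = 13.4·9.81·cos 37° = 105 N.
Parallel to the incline, ΣF = 0 gives f = m g sin θ − P = 79.11 − 24 = 55.11 N (up-slope positive).
Maximum static friction available: μ_s N = 0.63 × 105 = 66.14 N.
Since |55.11| ≤ 66.14 N, no slip — friction simply equals what equilibrium demands.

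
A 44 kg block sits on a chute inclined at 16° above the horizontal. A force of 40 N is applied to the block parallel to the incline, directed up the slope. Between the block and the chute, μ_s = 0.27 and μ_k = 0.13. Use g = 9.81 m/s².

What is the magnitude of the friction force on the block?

f ≈ 79 N (up the incline)

Normal force: N = m g cos θ = 44 × 9.81 × cos 16° = 414.9 N.
For equilibrium along the incline the friction force must supply f = m g sin θ − P = 119 − 40 = 78.98 N (positive meaning up-slope).
Static friction can supply at most μ_s N = 112 N.
Since |78.98| ≤ 112 N, the block remains in static equilibrium and friction takes exactly the required value.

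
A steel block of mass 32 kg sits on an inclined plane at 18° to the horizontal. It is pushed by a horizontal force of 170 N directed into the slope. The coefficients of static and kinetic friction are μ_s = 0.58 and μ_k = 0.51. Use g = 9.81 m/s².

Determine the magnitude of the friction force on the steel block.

f ≈ 64.7 N (down the incline)

The horizontal push has a component P sin θ into the surface, so N = m g cos θ + P sin θ = 298.6 + 52.53 = 351.1 N.
Along the incline, the net driving force (taking up-slope positive) is P cos θ − m g sin θ = 161.7 − 97.01 = 64.67 N, so equilibrium requires friction f = -64.67 N (down-slope).
Maximum static friction: μ_s N = 0.58 × 351.1 = 203.6 N.
Since 64.67 N is within the 203.6 N limit, the steel block stays put and friction is exactly 64.7 N.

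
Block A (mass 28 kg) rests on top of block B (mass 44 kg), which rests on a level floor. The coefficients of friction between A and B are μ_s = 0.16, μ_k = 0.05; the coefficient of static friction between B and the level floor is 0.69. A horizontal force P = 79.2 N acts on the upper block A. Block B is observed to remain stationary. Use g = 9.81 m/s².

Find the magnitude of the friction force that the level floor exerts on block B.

f ≈ 13.7 N

Normal force at the A–B interface: N₁ = m_A g = 274.7 N.
Maximum static friction on A from B: μ_s N₁ = 0.16×274.7 = 43.95 N.
Since P = 79.2 N > 43.95 N, A slides on B; the A–B friction is kinetic: f₁ = μ_k N₁ = 0.05×274.7 = 13.7 N.
B experiences an equal 13.7 N forward from A (third law). B is in equilibrium, so the floor supplies f₂ = 13.7 N of static friction (limit μ_s(m_A+m_B)g = 487.4 N, not exceeded).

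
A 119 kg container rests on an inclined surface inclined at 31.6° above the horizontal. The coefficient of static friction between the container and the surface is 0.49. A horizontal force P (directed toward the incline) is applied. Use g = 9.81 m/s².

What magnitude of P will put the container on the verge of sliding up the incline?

P ≈ 1850 N

At impending motion up the slope, friction acts down-slope at its limit: f = μ_s N.
Perpendicular to the incline: N = m g cos θ + P sin θ.
Along the incline: P cos θ = m g sin θ + μ_s N = m g sin θ + μ_s (m g cos θ + P sin θ).
Solving, P (cos θ − μ_s sin θ) = m g (sin θ + μ_s cos θ), so P = 119×9.81×(sin 31.6° + 0.49 cos 31.6°)/(cos 31.6° − 0.49 sin 31.6°) = 1170×0.9413/0.595 = 1850 N.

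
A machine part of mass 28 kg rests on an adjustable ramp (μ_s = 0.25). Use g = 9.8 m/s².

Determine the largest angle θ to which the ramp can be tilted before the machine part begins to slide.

θ_max ≈ 14°

At the slip threshold, m g sin θ = μ_s · m g cos θ, so tan θ = μ_s.
θ_max = arctan(0.25) = 14°.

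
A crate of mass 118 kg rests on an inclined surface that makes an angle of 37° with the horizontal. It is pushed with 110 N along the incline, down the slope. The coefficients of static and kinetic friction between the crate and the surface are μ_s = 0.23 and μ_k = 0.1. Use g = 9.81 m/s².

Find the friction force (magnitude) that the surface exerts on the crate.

f ≈ 92.4 N (up the incline)

Normal force: N = m g cos θ = 118 × 9.81 × cos 37° = 924.5 N.
The friction needed for equilibrium is m g sin θ + P = 696.6 + 110 = 806.6 N, measured positive up-slope.
Static friction can supply at most μ_s N = 212.6 N.
Since |806.6| > 212.6 N, static friction cannot hold it; the crate slides down the incline and kinetic friction applies: f = μ_k N = 0.1 × 924.5 = 92.4 N.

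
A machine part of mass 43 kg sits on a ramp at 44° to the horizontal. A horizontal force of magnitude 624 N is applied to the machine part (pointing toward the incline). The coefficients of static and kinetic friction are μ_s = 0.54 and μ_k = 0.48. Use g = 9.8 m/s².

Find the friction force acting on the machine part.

The horizontal push has a component P sin θ into the surface, so N = m g cos θ + P sin θ = 303.1 + 433.5 = 736.6 N.
Parallel to the incline: P cos θ − m g sin θ = 448.9 − 292.7 = 156.1 N; the friction needed to balance this is 156.1 N acting down the slope.
Maximum static friction: μ_s N = 0.54 × 736.6 = 397.8 N.
|f_req| = 156.1 ≤ 397.8 N → the machine part is in equilibrium; friction equals the required value.

f ≈ 156 N (down the incline)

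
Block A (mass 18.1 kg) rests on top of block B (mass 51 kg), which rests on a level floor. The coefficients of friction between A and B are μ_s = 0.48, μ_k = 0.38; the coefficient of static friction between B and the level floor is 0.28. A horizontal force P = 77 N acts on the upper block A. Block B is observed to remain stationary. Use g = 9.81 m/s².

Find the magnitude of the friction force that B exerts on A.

f ≈ 77 N

The normal force B exerts on A is simply A's weight, N₁ = 177.6 N.
So the A–B interface can sustain at most μ_s N₁ = 85.23 N of static friction.
P = 77 N is within that limit, so A and B move together (both at rest); the A–B friction is simply f₁ = P = 77 N.
B experiences an equal 77 N forward from A (third law). B is in equilibrium, so the floor supplies f₂ = 77 N of static friction (limit μ_s(m_A+m_B)g = 189.8 N, not exceeded).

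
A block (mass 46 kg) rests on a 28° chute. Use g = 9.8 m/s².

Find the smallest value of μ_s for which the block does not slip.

μ_s,min ≈ 0.532

At the slip threshold m g sin θ = μ_s m g cos θ, so μ_s,min = tan θ.
μ_s,min = tan 28° = 0.532.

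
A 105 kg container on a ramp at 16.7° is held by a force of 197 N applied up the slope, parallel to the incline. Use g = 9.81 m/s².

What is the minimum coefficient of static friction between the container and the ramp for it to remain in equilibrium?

μ_s,min ≈ 0.1

N = m g cos θ = 986.6 N.
Friction must make up the shortfall along the incline: f = m g sin θ − P = 296 − 197 = 99 N.
At the threshold f = μ_s N, so μ_s,min = 99/986.6 = 0.1.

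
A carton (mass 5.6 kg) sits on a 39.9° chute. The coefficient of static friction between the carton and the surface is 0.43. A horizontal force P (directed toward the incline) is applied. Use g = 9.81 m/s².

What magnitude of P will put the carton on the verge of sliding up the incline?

P ≈ 109 N

At impending motion up the slope, friction acts down-slope at its limit: f = μ_s N.
Perpendicular to the incline: N = m g cos θ + P sin θ.
Along the incline: P cos θ = m g sin θ + μ_s N = m g sin θ + μ_s (m g cos θ + P sin θ).
Solving, P (cos θ − μ_s sin θ) = m g (sin θ + μ_s cos θ), so P = 5.6×9.81×(sin 39.9° + 0.43 cos 39.9°)/(cos 39.9° − 0.43 sin 39.9°) = 54.9×0.9713/0.4913 = 109 N.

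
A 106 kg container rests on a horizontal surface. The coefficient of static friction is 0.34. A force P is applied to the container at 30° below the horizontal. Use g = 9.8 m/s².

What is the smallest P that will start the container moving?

N = m g + P sin α (the push presses the container into the horizontal surface).
At impending slip, P cos α = μ_s N = μ_s (m g + P sin α).
Solving: P (cos α − μ_s sin α) = μ_s m g → P = 0.34×1040/(cos 30° − 0.34 sin 30°) = 353/0.696 = 507 N.

P ≈ 507 N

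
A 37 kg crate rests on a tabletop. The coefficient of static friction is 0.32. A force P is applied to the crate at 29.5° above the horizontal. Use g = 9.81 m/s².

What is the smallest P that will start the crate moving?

N = m g − P sin α (the pull lifts the crate).
At impending slip, P cos α = μ_s N = μ_s (m g − P sin α).
Solving: P (cos α + μ_s sin α) = μ_s m g → P = 0.32×363/(cos 29.5° + 0.32 sin 29.5°) = 116/1.028 = 113 N.

P ≈ 113 N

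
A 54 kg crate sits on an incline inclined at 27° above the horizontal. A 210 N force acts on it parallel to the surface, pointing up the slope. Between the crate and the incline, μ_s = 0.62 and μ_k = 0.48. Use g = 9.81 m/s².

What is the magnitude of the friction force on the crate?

The normal reaction is N = m g cos θ = 472 N.
The friction needed for equilibrium is m g sin θ − P = 240.5 − 210 = 30.5 N, measured positive up-slope.
Maximum static friction available: μ_s N = 0.62 × 472 = 292.6 N.
Since |30.5| ≤ 292.6 N, the crate remains in static equilibrium and friction takes exactly the required value.

f ≈ 30.5 N (up the incline)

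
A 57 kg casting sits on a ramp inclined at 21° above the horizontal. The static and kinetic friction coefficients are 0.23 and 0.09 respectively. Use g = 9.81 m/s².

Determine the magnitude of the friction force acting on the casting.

f ≈ 47 N (up the incline)

The normal reaction is N = m g cos θ = 522 N.
Along the slope the weight component is m g sin θ = 200.4 N; friction must supply exactly this, acting up-slope.
Maximum static friction available: μ_s N = 0.23 × 522 = 120.1 N.
|200.4| exceeds 120.1 N, so the casting slips down-slope; friction is kinetic, f = μ_k N = 0.09×522 = 47 N.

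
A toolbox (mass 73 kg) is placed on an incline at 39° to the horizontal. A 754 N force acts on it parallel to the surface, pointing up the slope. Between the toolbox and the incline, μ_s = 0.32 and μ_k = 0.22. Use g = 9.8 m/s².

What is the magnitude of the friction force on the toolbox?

f ≈ 122 N (down the incline)

The normal reaction is N = m g cos θ = 556 N.
The friction needed for equilibrium is m g sin θ − P = 450.2 − 754 = -303.8 N, measured positive up-slope.
Maximum static friction available: μ_s N = 0.32 × 556 = 177.9 N.
|-303.8| exceeds 177.9 N, so the toolbox slips up-slope; friction is kinetic, f = μ_k N = 0.22×556 = 122 N.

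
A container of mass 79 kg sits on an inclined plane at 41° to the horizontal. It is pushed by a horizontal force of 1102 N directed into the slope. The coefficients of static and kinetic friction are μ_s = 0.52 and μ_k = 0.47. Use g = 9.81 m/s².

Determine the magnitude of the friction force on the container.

f ≈ 323 N (down the incline)

The horizontal push has a component P sin θ into the surface, so N = m g cos θ + P sin θ = 584.9 + 723 = 1308 N.
Along the incline, the net driving force (taking up-slope positive) is P cos θ − m g sin θ = 831.7 − 508.4 = 323.3 N, so equilibrium requires friction f = -323.3 N (down-slope).
Maximum static friction: μ_s N = 0.52 × 1308 = 680.1 N.
Since 323.3 N is within the 680.1 N limit, the container stays put and friction is exactly 323 N.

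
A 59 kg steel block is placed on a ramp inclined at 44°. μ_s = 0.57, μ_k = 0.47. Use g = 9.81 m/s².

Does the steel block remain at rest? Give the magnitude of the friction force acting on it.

f ≈ 196 N

N = m g cos θ = 416 N.
Down-slope weight component: m g sin θ = 402 N.
μ_s N = 237 N.
402 > 237 N, so it slides; kinetic friction f = μ_k N = 0.47×416 = 196 N.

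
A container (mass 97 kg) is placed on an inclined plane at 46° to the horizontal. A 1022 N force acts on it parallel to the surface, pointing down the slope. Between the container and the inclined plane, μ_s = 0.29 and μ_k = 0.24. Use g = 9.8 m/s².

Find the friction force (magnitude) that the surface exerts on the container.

The normal reaction is N = m g cos θ = 660.3 N.
Parallel to the incline, ΣF = 0 gives f = m g sin θ + P = 683.8 + 1022 = 1706 N (up-slope positive).
Static friction can supply at most μ_s N = 191.5 N.
|1706| exceeds 191.5 N, so the container slips down-slope; friction is kinetic, f = μ_k N = 0.24×660.3 = 158 N.

f ≈ 158 N (up the incline)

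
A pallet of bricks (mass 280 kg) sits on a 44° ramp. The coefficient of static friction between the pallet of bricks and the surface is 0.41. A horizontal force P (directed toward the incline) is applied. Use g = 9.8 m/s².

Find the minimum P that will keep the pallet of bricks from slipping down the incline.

The pallet of bricks tends to slide down (tan θ > μ_s), so at the point of impending slip friction acts up-slope at its limit: f = μ_s N.
Perpendicular to the incline: N = m g cos θ + P sin θ.
Along the incline: P cos θ + μ_s N = m g sin θ, i.e. P cos θ + μ_s (m g cos θ + P sin θ) = m g sin θ.
Solving, P (cos θ + μ_s sin θ) = m g (sin θ − μ_s cos θ), so P = 2740×0.3997/1.004 = 1090 N.

P_min ≈ 1090 N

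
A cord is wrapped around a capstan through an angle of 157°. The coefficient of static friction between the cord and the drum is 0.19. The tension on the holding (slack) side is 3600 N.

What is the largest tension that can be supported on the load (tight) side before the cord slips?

T_max ≈ 6060 N

At impending slip the capstan equation gives T₂/T₁ = e^{μβ} with β in radians.
β = 157° × π/180 = 2.74 rad.
e^{μβ} = e^{0.19×2.74} = 1.683.
T₂ = T₁ · e^{μβ} = 3600 × 1.683 = 6060 N.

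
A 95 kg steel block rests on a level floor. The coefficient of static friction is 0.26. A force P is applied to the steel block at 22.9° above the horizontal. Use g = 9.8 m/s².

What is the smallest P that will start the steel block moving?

P ≈ 237 N

N = m g − P sin α (the pull lifts the steel block).
At impending slip, P cos α = μ_s N = μ_s (m g − P sin α).
Solving: P (cos α + μ_s sin α) = μ_s m g → P = 0.26×931/(cos 22.9° + 0.26 sin 22.9°) = 242/1.022 = 237 N.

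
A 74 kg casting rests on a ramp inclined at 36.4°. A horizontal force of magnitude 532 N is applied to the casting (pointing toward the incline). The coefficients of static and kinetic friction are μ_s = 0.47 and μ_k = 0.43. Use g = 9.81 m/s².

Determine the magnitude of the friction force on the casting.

Normal direction: N = m g cos θ + P sin θ = 900 N.
Along the incline, the net driving force (taking up-slope positive) is P cos θ − m g sin θ = 428.2 − 430.8 = -2.583 N, so equilibrium requires friction f = 2.583 N (up-slope).
Maximum static friction: μ_s N = 0.47 × 900 = 423 N.
Since 2.583 N is within the 423 N limit, the casting stays put and friction is exactly 2.58 N.

f ≈ 2.58 N (up the incline)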